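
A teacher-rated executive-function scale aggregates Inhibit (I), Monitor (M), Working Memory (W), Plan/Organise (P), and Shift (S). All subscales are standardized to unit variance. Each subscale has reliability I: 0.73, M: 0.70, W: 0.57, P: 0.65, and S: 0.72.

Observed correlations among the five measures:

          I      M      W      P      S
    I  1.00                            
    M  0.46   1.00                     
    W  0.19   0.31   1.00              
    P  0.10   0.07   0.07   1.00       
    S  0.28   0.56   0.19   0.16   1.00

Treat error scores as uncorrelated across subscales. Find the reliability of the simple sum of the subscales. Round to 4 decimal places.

Var(I+M+W+P+S) = 5 + 2·[0.46 + 0.19 + 0.10 + 0.28 + 0.31 + 0.07 + 0.56 + 0.07 + 0.19 + 0.16] = 5 + 4.78 = 9.78.
Because errors are independent across components, Cov(Tᵢ,Tⱼ) = Cov(Xᵢ,Xⱼ); the off-diagonal part of the true-score variance is the same as above.
True-score variance = [0.73 + 0.70 + 0.57 + 0.65 + 0.72] + 4.78 = 3.37 + 4.78 = 8.15.
Reliability = 8.15 / 9.78 = 0.8333.

0.8333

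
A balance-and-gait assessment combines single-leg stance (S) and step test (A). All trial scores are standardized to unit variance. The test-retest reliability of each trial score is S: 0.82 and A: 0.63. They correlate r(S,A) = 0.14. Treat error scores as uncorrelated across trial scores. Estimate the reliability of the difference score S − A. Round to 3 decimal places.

Var(S−A) = 1 + 1 − 2·0.14 = 2 − 0.28 = 1.72.
With uncorrelated errors the cross-covariances are all true-score covariance, so they carry over unchanged; only the diagonal terms shrink to ρᵢσᵢ².
True-score variance = [0.82 + 0.63] − 0.28 = 1.45 − 0.28 = 1.17.
Reliability = 1.17 / 1.72 = 0.680.

0.680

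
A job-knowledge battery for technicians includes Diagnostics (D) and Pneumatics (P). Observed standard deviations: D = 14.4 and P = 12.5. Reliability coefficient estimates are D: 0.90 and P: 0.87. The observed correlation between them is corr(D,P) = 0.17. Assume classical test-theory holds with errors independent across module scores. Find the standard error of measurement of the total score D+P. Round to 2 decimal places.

Var(total) = 363.61 + 61.2 = 424.81.
True-score variance = 322.562 + 61.2 = 383.762, so reliability = 0.9034.
Error variance = 424.81 − 383.762 = 41.0485; SEM = √41.0485 = 6.41.

6.41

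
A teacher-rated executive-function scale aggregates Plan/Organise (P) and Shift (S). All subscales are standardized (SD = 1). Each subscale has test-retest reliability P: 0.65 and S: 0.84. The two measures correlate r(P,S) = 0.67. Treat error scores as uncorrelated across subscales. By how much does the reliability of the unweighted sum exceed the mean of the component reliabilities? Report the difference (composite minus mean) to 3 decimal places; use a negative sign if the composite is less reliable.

0.102

Var(sum) = 2 + 1.34 = 3.34; true-score variance = 1.49 + 1.34 = 2.83; composite reliability = 0.8473.
Mean component reliability = 0.7450.
Difference = 0.8473 − 0.7450 = 0.102.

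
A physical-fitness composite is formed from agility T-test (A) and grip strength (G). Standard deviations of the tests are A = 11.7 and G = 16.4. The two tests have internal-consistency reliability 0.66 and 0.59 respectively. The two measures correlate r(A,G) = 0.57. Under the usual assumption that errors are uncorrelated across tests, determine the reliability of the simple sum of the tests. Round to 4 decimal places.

Var(A+G) = 11.7² + 16.4² + 2·[11.7·16.4·0.57] = 405.85 + 218.743 = 624.593.
Because errors are independent across components, Cov(Tᵢ,Tⱼ) = Cov(Xᵢ,Xⱼ); the off-diagonal part of the true-score variance is the same as above.
True-score variance = [11.7²·0.66 + 16.4²·0.59] + 218.743 = 249.034 + 218.743 = 467.777.
Reliability = 467.777 / 624.593 = 0.7489.

0.7489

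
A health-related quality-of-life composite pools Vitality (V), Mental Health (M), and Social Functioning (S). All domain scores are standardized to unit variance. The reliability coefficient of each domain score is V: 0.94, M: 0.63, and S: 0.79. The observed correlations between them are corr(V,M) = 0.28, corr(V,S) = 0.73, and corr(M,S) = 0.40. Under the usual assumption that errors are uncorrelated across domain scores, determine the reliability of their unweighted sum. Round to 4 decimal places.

Var(V+M+S) = 3 + 2·[0.28 + 0.73 + 0.40] = 3 + 2.82 = 5.82.
With uncorrelated errors the cross-covariances are all true-score covariance, so they carry over unchanged; only the diagonal terms shrink to ρᵢσᵢ².
True-score variance = [0.94 + 0.63 + 0.79] + 2.82 = 2.36 + 2.82 = 5.18.
Reliability = 5.18 / 5.82 = 0.8900.

0.8900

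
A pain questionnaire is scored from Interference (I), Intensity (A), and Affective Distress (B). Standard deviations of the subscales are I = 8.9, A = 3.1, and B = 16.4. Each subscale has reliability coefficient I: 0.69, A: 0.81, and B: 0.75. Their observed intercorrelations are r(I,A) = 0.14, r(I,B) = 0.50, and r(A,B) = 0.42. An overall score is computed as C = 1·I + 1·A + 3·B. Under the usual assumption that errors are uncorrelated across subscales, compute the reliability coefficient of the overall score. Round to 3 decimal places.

0.795

Var(C) = 8.9² + 3.1² + 3²·16.4² + 2·[8.9·3.1·0.14 + 3·8.9·16.4·0.50 + 3·3.1·16.4·0.42] = 2509.46 + 573.722 = 3083.18.
Under uncorrelated errors the observed covariances equal the true-score covariances, so only the own-variance terms attenuate.
True-score variance = [8.9²·0.69 + 3.1²·0.81 + 3²·16.4²·0.75] + 573.722 = 1877.92 + 573.722 = 2451.64.
Reliability = 2451.64 / 3083.18 = 0.795.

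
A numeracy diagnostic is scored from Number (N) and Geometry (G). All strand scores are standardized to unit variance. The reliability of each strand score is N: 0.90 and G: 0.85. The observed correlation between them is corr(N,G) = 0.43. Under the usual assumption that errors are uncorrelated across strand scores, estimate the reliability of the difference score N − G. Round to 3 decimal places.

Var(N−G) = 1 + 1 − 2·0.43 = 2 − 0.86 = 1.14.
Under uncorrelated errors the observed covariances equal the true-score covariances, so only the own-variance terms attenuate.
True-score variance = [0.90 + 0.85] − 0.86 = 1.75 − 0.86 = 0.89.
Reliability = 0.89 / 1.14 = 0.781.

0.781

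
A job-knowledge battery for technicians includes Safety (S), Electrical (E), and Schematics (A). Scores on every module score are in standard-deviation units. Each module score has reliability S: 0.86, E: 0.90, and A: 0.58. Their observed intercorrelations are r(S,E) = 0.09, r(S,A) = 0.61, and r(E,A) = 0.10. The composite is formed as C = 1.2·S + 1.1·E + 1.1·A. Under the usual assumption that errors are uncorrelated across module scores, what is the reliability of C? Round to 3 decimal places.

0.860

Var(C) = 1.2² + 1.1² + 1.1² + 2·[1.32·0.09 + 1.32·0.61 + 1.21·0.10] = 3.86 + 2.09 = 5.95.
Because errors are independent across components, Cov(Tᵢ,Tⱼ) = Cov(Xᵢ,Xⱼ); the off-diagonal part of the true-score variance is the same as above.
True-score variance = [1.2²·0.86 + 1.1²·0.90 + 1.1²·0.58] + 2.09 = 3.0292 + 2.09 = 5.1192.
Reliability = 5.1192 / 5.95 = 0.860.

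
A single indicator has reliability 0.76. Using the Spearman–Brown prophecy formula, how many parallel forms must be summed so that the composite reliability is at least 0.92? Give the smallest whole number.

4

k ≥ ρ*(1−ρ₁)/(ρ₁(1−ρ*)) = 0.92·0.24 / (0.76·0.08) = 3.632.
Smallest integer k = 4.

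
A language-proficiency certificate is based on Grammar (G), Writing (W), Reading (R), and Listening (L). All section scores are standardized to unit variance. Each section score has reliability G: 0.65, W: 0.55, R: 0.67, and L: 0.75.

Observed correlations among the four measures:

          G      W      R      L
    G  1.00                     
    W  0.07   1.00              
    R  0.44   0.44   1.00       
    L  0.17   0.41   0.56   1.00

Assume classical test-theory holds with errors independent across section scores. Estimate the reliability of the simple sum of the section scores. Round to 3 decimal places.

Var(G+W+R+L) = 4 + 2·[0.07 + 0.44 + 0.17 + 0.44 + 0.41 + 0.56] = 4 + 4.18 = 8.18.
Because errors are independent across components, Cov(Tᵢ,Tⱼ) = Cov(Xᵢ,Xⱼ); the off-diagonal part of the true-score variance is the same as above.
True-score variance = [0.65 + 0.55 + 0.67 + 0.75] + 4.18 = 2.62 + 4.18 = 6.8.
Reliability = 6.8 / 8.18 = 0.831.

0.831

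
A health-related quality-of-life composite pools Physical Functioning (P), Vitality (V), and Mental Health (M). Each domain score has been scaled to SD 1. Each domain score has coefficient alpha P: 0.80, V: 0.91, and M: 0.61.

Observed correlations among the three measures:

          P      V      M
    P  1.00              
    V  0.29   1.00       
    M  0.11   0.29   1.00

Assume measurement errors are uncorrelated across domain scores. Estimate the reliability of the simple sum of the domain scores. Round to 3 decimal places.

0.845

Var(P+V+M) = 3 + 2·[0.29 + 0.11 + 0.29] = 3 + 1.38 = 4.38.
Because errors are independent across components, Cov(Tᵢ,Tⱼ) = Cov(Xᵢ,Xⱼ); the off-diagonal part of the true-score variance is the same as above.
True-score variance = [0.80 + 0.91 + 0.61] + 1.38 = 2.32 + 1.38 = 3.7.
Reliability = 3.7 / 4.38 = 0.845.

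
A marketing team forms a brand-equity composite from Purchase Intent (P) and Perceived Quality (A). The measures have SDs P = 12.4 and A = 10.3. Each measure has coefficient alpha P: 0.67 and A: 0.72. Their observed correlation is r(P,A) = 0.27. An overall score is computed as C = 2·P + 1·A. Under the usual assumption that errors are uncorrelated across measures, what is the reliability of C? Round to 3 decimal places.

0.729

Var(C) = 2²·12.4² + 10.3² + 2·[2·12.4·10.3·0.27] = 721.13 + 137.938 = 859.068.
Under uncorrelated errors the observed covariances equal the true-score covariances, so only the own-variance terms attenuate.
True-score variance = [2²·12.4²·0.67 + 10.3²·0.72] + 137.938 = 488.462 + 137.938 = 626.399.
Reliability = 626.399 / 859.068 = 0.729.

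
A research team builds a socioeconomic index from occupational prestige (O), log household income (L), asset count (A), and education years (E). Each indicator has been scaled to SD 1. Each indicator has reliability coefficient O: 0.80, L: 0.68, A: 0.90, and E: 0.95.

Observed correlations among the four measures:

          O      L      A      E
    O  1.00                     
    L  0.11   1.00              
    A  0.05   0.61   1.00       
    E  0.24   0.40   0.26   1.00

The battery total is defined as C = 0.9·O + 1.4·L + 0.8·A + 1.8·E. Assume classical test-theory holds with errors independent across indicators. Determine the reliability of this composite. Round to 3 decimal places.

0.915

Var(C) = 0.9² + 1.4² + 0.8² + 1.8² + 2·[1.26·0.11 + 0.72·0.05 + 1.62·0.24 + 1.12·0.61 + 2.52·0.40 + 1.44·0.26] = 6.65 + 5.258 = 11.908.
With uncorrelated errors the cross-covariances are all true-score covariance, so they carry over unchanged; only the diagonal terms shrink to ρᵢσᵢ².
True-score variance = [0.9²·0.80 + 1.4²·0.68 + 0.8²·0.90 + 1.8²·0.95] + 5.258 = 5.6348 + 5.258 = 10.8928.
Reliability = 10.8928 / 11.908 = 0.915.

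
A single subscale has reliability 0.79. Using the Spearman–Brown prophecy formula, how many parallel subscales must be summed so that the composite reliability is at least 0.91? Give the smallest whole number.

3

k ≥ ρ*(1−ρ₁)/(ρ₁(1−ρ*)) = 0.91·0.21 / (0.79·0.09) = 2.688.
Smallest integer k = 3.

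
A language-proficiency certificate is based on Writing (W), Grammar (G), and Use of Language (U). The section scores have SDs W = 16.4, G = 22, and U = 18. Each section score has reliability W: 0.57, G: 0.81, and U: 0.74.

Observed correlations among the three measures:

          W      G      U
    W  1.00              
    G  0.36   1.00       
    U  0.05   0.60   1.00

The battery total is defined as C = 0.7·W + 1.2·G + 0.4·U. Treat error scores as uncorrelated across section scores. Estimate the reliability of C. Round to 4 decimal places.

0.8483

Var(C) = 0.7²·16.4² + 1.2²·22² + 0.4²·18² + 2·[0.84·16.4·22·0.36 + 0.28·16.4·18·0.05 + 0.48·22·18·0.60] = 880.59 + 454.573 = 1335.16.
With uncorrelated errors the cross-covariances are all true-score covariance, so they carry over unchanged; only the diagonal terms shrink to ρᵢσᵢ².
True-score variance = [0.7²·16.4²·0.57 + 1.2²·22²·0.81 + 0.4²·18²·0.74] + 454.573 = 678.02 + 454.573 = 1132.59.
Reliability = 1132.59 / 1335.16 = 0.8483.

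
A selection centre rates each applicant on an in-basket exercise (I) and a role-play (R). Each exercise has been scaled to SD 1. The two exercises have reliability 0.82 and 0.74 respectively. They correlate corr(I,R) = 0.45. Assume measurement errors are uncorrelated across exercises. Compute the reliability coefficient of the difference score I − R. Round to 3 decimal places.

Var(I−R) = 1 + 1 − 2·0.45 = 2 − 0.9 = 1.1.
With uncorrelated errors the cross-covariances are all true-score covariance, so they carry over unchanged; only the diagonal terms shrink to ρᵢσᵢ².
True-score variance = [0.82 + 0.74] − 0.9 = 1.56 − 0.9 = 0.66.
Reliability = 0.66 / 1.1 = 0.600.

0.600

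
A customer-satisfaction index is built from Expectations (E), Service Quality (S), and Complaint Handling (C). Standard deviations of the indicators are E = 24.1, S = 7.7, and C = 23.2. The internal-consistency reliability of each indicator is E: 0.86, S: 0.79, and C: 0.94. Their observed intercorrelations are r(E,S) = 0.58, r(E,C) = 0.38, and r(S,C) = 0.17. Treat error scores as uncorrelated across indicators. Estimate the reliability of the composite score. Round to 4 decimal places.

0.9329

Var(E+S+C) = 24.1² + 7.7² + 23.2² + 2·[24.1·7.7·0.58 + 24.1·23.2·0.38 + 7.7·23.2·0.17] = 1178.34 + 700.93 = 1879.27.
Because errors are independent across components, Cov(Tᵢ,Tⱼ) = Cov(Xᵢ,Xⱼ); the off-diagonal part of the true-score variance is the same as above.
True-score variance = [24.1²·0.86 + 7.7²·0.79 + 23.2²·0.94] + 700.93 = 1052.28 + 700.93 = 1753.21.
Reliability = 1753.21 / 1879.27 = 0.9329.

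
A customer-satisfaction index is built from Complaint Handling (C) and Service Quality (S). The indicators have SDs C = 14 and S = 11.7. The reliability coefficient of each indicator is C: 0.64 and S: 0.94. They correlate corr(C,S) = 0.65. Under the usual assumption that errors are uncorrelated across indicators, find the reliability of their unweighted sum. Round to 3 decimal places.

Var(C+S) = 14² + 11.7² + 2·[14·11.7·0.65] = 332.89 + 212.94 = 545.83.
Because errors are independent across components, Cov(Tᵢ,Tⱼ) = Cov(Xᵢ,Xⱼ); the off-diagonal part of the true-score variance is the same as above.
True-score variance = [14²·0.64 + 11.7²·0.94] + 212.94 = 254.117 + 212.94 = 467.057.
Reliability = 467.057 / 545.83 = 0.856.

0.856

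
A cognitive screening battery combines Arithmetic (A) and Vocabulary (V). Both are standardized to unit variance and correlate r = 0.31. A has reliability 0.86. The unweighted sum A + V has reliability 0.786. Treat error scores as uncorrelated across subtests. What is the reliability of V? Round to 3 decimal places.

Var(A+V) = 2 + 2·0.31 = 2.620.
True-score variance = ρ_A + ρ_V + 2·0.31, so 0.786 = (0.86 + ρ_V + 0.62) / 2.620.
ρ_V = 0.786·2.620 − 0.86 − 0.62 = 0.579.

0.579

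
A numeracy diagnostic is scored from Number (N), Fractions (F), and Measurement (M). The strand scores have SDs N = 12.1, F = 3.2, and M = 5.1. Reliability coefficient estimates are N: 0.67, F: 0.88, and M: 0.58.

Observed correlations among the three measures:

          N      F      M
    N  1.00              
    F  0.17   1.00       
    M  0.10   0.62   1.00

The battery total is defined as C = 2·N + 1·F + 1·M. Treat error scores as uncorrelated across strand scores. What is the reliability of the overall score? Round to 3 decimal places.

Var(C) = 2²·12.1² + 3.2² + 5.1² + 2·[2·12.1·3.2·0.17 + 2·12.1·5.1·0.10 + 3.2·5.1·0.62] = 621.89 + 71.2504 = 693.14.
With uncorrelated errors the cross-covariances are all true-score covariance, so they carry over unchanged; only the diagonal terms shrink to ρᵢσᵢ².
True-score variance = [2²·12.1²·0.67 + 3.2²·0.88 + 5.1²·0.58] + 71.2504 = 416.476 + 71.2504 = 487.726.
Reliability = 487.726 / 693.14 = 0.704.

0.704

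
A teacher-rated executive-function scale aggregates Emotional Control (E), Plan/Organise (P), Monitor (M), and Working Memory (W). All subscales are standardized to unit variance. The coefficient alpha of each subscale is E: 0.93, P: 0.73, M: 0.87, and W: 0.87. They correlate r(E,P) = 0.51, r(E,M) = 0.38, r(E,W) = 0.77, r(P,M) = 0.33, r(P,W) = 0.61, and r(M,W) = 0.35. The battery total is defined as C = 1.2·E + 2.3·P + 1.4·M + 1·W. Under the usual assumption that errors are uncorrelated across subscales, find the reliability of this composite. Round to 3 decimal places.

0.911

Var(C) = 1.2² + 2.3² + 1.4² + 1 + 2·[2.76·0.51 + 1.68·0.38 + 1.2·0.77 + 3.22·0.33 + 2.3·0.61 + 1.4·0.35] = 9.69 + 11.8512 = 21.5412.
Under uncorrelated errors the observed covariances equal the true-score covariances, so only the own-variance terms attenuate.
True-score variance = [1.2²·0.93 + 2.3²·0.73 + 1.4²·0.87 + 0.87] + 11.8512 = 7.7761 + 11.8512 = 19.6273.
Reliability = 19.6273 / 21.5412 = 0.911.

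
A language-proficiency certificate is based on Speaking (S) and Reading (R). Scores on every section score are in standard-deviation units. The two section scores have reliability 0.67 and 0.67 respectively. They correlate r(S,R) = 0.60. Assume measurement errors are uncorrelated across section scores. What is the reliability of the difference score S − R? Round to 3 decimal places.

0.175

Var(S−R) = 1 + 1 − 2·0.60 = 2 − 1.2 = 0.8.
With uncorrelated errors the cross-covariances are all true-score covariance, so they carry over unchanged; only the diagonal terms shrink to ρᵢσᵢ².
True-score variance = [0.67 + 0.67] − 1.2 = 1.34 − 1.2 = 0.14.
Reliability = 0.14 / 0.8 = 0.175.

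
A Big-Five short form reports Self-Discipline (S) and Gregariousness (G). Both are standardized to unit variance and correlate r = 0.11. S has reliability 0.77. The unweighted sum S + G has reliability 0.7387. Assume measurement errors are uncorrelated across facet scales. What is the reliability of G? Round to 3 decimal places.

0.650

Var(S+G) = 2 + 2·0.11 = 2.220.
True-score variance = ρ_S + ρ_G + 2·0.11, so 0.7387 = (0.77 + ρ_G + 0.22) / 2.220.
ρ_G = 0.7387·2.220 − 0.77 − 0.22 = 0.650.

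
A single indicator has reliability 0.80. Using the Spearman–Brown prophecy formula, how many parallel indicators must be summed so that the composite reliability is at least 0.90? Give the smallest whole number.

3

k ≥ ρ*(1−ρ₁)/(ρ₁(1−ρ*)) = 0.90·0.20 / (0.80·0.10) = 2.250.
Smallest integer k = 3.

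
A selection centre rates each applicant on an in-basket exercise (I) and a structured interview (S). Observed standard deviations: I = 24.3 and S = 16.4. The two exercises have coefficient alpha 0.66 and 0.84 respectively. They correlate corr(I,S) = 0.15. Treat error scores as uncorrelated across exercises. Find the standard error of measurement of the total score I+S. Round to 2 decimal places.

15.61

Var(total) = 859.45 + 119.556 = 979.006.
True-score variance = 615.65 + 119.556 = 735.206, so reliability = 0.7510.
Error variance = 979.006 − 735.206 = 243.8; SEM = √243.8 = 15.61.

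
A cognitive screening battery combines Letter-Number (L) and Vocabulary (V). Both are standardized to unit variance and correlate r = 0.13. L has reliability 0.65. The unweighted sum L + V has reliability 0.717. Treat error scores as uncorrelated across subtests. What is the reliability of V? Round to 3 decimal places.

Var(L+V) = 2 + 2·0.13 = 2.260.
True-score variance = ρ_L + ρ_V + 2·0.13, so 0.717 = (0.65 + ρ_V + 0.26) / 2.260.
ρ_V = 0.717·2.260 − 0.65 − 0.26 = 0.710.

0.710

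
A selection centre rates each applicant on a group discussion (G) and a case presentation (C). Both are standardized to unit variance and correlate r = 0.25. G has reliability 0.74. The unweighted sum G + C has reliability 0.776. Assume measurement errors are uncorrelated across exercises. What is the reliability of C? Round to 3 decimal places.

Var(G+C) = 2 + 2·0.25 = 2.500.
True-score variance = ρ_G + ρ_C + 2·0.25, so 0.776 = (0.74 + ρ_C + 0.50) / 2.500.
ρ_C = 0.776·2.500 − 0.74 − 0.50 = 0.700.

0.700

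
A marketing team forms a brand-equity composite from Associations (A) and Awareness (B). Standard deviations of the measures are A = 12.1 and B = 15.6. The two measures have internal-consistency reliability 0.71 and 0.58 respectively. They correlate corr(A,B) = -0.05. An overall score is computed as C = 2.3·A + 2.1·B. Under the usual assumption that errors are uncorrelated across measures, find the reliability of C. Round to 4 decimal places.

0.6155

Var(C) = 2.3²·12.1² + 2.1²·15.6² + 2·[4.83·12.1·15.6·(-0.05)] = 1847.73 − 91.1711 = 1756.56.
With uncorrelated errors the cross-covariances are all true-score covariance, so they carry over unchanged; only the diagonal terms shrink to ρᵢσᵢ².
True-score variance = [2.3²·12.1²·0.71 + 2.1²·15.6²·0.58] − 91.1711 = 1172.37 − 91.1711 = 1081.2.
Reliability = 1081.2 / 1756.56 = 0.6155.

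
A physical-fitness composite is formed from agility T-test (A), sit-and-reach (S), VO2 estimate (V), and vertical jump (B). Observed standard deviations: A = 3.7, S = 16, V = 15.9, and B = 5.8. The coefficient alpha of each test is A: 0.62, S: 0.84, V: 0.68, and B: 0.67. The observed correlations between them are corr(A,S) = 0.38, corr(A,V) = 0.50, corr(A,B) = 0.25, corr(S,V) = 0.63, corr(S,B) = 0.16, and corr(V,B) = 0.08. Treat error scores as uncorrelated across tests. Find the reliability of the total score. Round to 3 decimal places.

0.867

Var(A+S+V+B) = 3.7² + 16² + 15.9² + 5.8² + 2·[3.7·16·0.38 + 3.7·15.9·0.50 + 3.7·5.8·0.25 + 16·15.9·0.63 + 16·5.8·0.16 + 15.9·5.8·0.08] = 556.14 + 479.547 = 1035.69.
Under uncorrelated errors the observed covariances equal the true-score covariances, so only the own-variance terms attenuate.
True-score variance = [3.7²·0.62 + 16²·0.84 + 15.9²·0.68 + 5.8²·0.67] + 479.547 = 417.977 + 479.547 = 897.525.
Reliability = 897.525 / 1035.69 = 0.867.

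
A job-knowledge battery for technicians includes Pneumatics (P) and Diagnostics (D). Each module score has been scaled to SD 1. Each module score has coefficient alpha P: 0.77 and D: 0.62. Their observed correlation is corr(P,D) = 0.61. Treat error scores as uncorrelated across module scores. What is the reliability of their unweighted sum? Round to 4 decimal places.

Var(P+D) = 2 + 2·[0.61] = 2 + 1.22 = 3.22.
With uncorrelated errors the cross-covariances are all true-score covariance, so they carry over unchanged; only the diagonal terms shrink to ρᵢσᵢ².
True-score variance = [0.77 + 0.62] + 1.22 = 1.39 + 1.22 = 2.61.
Reliability = 2.61 / 3.22 = 0.8106.

0.8106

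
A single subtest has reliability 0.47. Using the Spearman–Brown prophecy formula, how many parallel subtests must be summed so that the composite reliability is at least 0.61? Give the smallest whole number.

k ≥ ρ*(1−ρ₁)/(ρ₁(1−ρ*)) = 0.61·0.53 / (0.47·0.39) = 1.764.
Smallest integer k = 2.

2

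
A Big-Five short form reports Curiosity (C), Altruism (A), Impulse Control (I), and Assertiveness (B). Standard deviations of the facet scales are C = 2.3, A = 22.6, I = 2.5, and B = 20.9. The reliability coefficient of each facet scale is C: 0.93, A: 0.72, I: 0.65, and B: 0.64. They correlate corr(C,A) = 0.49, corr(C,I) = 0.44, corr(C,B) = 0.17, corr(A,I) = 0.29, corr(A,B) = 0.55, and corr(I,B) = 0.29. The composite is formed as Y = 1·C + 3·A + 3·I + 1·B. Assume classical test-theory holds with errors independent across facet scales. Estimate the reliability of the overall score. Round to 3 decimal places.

Var(Y) = 2.3² + 3²·22.6² + 3²·2.5² + 20.9² + 2·[3·2.3·22.6·0.49 + 3·2.3·2.5·0.44 + 2.3·20.9·0.17 + 9·22.6·2.5·0.29 + 3·22.6·20.9·0.55 + 3·2.5·20.9·0.29] = 5095.19 + 2128.91 = 7224.1.
Under uncorrelated errors the observed covariances equal the true-score covariances, so only the own-variance terms attenuate.
True-score variance = [2.3²·0.93 + 3²·22.6²·0.72 + 3²·2.5²·0.65 + 20.9²·0.64] + 2128.91 = 3630.77 + 2128.91 = 5759.68.
Reliability = 5759.68 / 7224.1 = 0.797.

0.797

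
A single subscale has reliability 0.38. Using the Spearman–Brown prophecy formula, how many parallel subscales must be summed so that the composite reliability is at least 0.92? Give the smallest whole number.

19

k ≥ ρ*(1−ρ₁)/(ρ₁(1−ρ*)) = 0.92·0.62 / (0.38·0.08) = 18.763.
Smallest integer k = 19.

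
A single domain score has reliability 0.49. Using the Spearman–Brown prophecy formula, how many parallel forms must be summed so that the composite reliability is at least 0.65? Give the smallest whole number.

2

k ≥ ρ*(1−ρ₁)/(ρ₁(1−ρ*)) = 0.65·0.51 / (0.49·0.35) = 1.933.
Smallest integer k = 2.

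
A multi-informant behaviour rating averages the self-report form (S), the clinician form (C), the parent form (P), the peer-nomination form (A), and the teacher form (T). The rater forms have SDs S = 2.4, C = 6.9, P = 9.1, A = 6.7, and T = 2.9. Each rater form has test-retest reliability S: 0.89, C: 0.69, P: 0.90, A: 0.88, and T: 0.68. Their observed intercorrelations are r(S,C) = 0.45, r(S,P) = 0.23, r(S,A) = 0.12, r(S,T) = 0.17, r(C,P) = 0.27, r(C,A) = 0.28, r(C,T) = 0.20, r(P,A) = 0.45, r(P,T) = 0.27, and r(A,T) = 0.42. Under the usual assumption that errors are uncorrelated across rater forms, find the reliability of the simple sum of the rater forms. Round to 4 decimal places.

0.9151

Var(S+C+P+A+T) = 2.4² + 6.9² + 9.1² + 6.7² + 2.9² + 2·[2.4·6.9·0.45 + 2.4·9.1·0.23 + 2.4·6.7·0.12 + 2.4·2.9·0.17 + 6.9·9.1·0.27 + 6.9·6.7·0.28 + 6.9·2.9·0.20 + 9.1·6.7·0.45 + 9.1·2.9·0.27 + 6.7·2.9·0.42] = 189.48 + 184.42 = 373.9.
With uncorrelated errors the cross-covariances are all true-score covariance, so they carry over unchanged; only the diagonal terms shrink to ρᵢσᵢ².
True-score variance = [2.4²·0.89 + 6.9²·0.69 + 9.1²·0.90 + 6.7²·0.88 + 2.9²·0.68] + 184.42 = 157.728 + 184.42 = 342.149.
Reliability = 342.149 / 373.9 = 0.9151.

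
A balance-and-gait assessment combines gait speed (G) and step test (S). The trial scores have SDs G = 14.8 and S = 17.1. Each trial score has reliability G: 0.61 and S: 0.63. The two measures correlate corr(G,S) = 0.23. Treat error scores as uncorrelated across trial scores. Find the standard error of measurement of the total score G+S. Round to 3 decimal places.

Var(total) = 511.45 + 116.417 = 627.867.
True-score variance = 317.833 + 116.417 = 434.25, so reliability = 0.6916.
Error variance = 627.867 − 434.25 = 193.617; SEM = √193.617 = 13.915.

13.915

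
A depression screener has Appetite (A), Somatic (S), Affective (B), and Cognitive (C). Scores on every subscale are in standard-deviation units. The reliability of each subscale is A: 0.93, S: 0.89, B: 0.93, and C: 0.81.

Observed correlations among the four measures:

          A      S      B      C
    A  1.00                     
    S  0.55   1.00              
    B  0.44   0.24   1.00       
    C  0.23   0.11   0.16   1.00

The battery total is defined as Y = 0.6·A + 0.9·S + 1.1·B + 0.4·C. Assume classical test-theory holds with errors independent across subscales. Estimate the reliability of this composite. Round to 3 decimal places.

Var(Y) = 0.6² + 0.9² + 1.1² + 0.4² + 2·[0.54·0.55 + 0.66·0.44 + 0.24·0.23 + 0.99·0.24 + 0.36·0.11 + 0.44·0.16] = 2.54 + 1.9804 = 4.5204.
Because errors are independent across components, Cov(Tᵢ,Tⱼ) = Cov(Xᵢ,Xⱼ); the off-diagonal part of the true-score variance is the same as above.
True-score variance = [0.6²·0.93 + 0.9²·0.89 + 1.1²·0.93 + 0.4²·0.81] + 1.9804 = 2.3106 + 1.9804 = 4.291.
Reliability = 4.291 / 4.5204 = 0.949.

0.949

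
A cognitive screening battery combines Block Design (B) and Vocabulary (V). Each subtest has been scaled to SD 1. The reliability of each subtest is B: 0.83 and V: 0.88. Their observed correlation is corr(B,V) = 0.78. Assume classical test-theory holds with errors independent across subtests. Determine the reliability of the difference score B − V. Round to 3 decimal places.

0.341

Var(B−V) = 1 + 1 − 2·0.78 = 2 − 1.56 = 0.44.
Because errors are independent across components, Cov(Tᵢ,Tⱼ) = Cov(Xᵢ,Xⱼ); the off-diagonal part of the true-score variance is the same as above.
True-score variance = [0.83 + 0.88] − 1.56 = 1.71 − 1.56 = 0.15.
Reliability = 0.15 / 0.44 = 0.341.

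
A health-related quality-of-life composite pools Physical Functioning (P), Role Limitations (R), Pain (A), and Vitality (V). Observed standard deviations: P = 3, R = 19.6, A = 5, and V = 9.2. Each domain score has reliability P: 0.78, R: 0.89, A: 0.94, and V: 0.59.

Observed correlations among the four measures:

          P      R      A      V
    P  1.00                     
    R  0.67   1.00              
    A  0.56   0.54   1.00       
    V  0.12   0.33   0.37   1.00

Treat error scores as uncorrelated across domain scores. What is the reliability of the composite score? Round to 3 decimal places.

Var(P+R+A+V) = 3² + 19.6² + 5² + 9.2² + 2·[3·19.6·0.67 + 3·5·0.56 + 3·9.2·0.12 + 19.6·5·0.54 + 19.6·9.2·0.33 + 5·9.2·0.37] = 502.8 + 361.107 = 863.907.
With uncorrelated errors the cross-covariances are all true-score covariance, so they carry over unchanged; only the diagonal terms shrink to ρᵢσᵢ².
True-score variance = [3²·0.78 + 19.6²·0.89 + 5²·0.94 + 9.2²·0.59] + 361.107 = 422.36 + 361.107 = 783.467.
Reliability = 783.467 / 863.907 = 0.907.

0.907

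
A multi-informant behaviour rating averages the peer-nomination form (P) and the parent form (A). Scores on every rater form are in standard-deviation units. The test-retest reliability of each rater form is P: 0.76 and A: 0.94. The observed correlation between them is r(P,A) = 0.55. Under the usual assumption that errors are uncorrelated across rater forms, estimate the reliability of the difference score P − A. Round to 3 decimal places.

Var(P−A) = 1 + 1 − 2·0.55 = 2 − 1.1 = 0.9.
Because errors are independent across components, Cov(Tᵢ,Tⱼ) = Cov(Xᵢ,Xⱼ); the off-diagonal part of the true-score variance is the same as above.
True-score variance = [0.76 + 0.94] − 1.1 = 1.7 − 1.1 = 0.6.
Reliability = 0.6 / 0.9 = 0.667.

0.667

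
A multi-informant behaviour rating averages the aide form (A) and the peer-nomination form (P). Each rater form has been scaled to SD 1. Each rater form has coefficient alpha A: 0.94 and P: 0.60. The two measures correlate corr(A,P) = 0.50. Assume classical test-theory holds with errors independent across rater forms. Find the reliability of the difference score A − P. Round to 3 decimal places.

Var(A−P) = 1 + 1 − 2·0.50 = 2 − 1 = 1.
Under uncorrelated errors the observed covariances equal the true-score covariances, so only the own-variance terms attenuate.
True-score variance = [0.94 + 0.60] − 1 = 1.54 − 1 = 0.54.
Reliability = 0.54 / 1 = 0.540.

0.540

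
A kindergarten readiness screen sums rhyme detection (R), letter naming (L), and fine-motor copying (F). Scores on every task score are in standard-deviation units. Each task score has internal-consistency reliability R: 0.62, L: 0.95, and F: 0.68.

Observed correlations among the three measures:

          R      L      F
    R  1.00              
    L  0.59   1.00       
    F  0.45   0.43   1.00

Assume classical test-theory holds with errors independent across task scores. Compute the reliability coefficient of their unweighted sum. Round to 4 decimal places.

0.8737

Var(R+L+F) = 3 + 2·[0.59 + 0.45 + 0.43] = 3 + 2.94 = 5.94.
With uncorrelated errors the cross-covariances are all true-score covariance, so they carry over unchanged; only the diagonal terms shrink to ρᵢσᵢ².
True-score variance = [0.62 + 0.95 + 0.68] + 2.94 = 2.25 + 2.94 = 5.19.
Reliability = 5.19 / 5.94 = 0.8737.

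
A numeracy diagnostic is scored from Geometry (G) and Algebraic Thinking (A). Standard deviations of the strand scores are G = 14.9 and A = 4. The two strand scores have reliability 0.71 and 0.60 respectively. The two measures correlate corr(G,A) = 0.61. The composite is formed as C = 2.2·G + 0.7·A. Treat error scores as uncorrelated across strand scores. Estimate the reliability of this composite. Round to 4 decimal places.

Var(C) = 2.2²·14.9² + 0.7²·4² + 2·[1.54·14.9·4·0.61] = 1082.37 + 111.976 = 1194.34.
Because errors are independent across components, Cov(Tᵢ,Tⱼ) = Cov(Xᵢ,Xⱼ); the off-diagonal part of the true-score variance is the same as above.
True-score variance = [2.2²·14.9²·0.71 + 0.7²·4²·0.60] + 111.976 = 767.619 + 111.976 = 879.596.
Reliability = 879.596 / 1194.34 = 0.7365.

0.7365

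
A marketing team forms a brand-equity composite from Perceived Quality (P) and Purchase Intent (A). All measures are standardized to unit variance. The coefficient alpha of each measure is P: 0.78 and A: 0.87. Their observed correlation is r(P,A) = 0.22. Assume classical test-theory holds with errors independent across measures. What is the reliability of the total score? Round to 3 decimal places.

Var(P+A) = 2 + 2·[0.22] = 2 + 0.44 = 2.44.
Because errors are independent across components, Cov(Tᵢ,Tⱼ) = Cov(Xᵢ,Xⱼ); the off-diagonal part of the true-score variance is the same as above.
True-score variance = [0.78 + 0.87] + 0.44 = 1.65 + 0.44 = 2.09.
Reliability = 2.09 / 2.44 = 0.857.

0.857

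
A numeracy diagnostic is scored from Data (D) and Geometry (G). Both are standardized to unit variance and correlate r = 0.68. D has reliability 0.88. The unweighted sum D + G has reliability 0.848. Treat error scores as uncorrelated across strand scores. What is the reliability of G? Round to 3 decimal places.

0.609

Var(D+G) = 2 + 2·0.68 = 3.360.
True-score variance = ρ_D + ρ_G + 2·0.68, so 0.848 = (0.88 + ρ_G + 1.36) / 3.360.
ρ_G = 0.848·3.360 − 0.88 − 1.36 = 0.609.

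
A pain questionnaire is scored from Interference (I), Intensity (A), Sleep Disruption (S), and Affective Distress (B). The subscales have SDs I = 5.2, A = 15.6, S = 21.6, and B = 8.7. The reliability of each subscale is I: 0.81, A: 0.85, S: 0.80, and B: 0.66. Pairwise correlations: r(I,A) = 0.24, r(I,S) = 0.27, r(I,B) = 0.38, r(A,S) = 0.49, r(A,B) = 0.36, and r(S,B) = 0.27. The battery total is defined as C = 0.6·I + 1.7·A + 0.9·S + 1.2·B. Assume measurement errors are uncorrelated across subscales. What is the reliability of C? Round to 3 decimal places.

Var(C) = 0.6²·5.2² + 1.7²·15.6² + 0.9²·21.6² + 1.2²·8.7² + 2·[1.02·5.2·15.6·0.24 + 0.54·5.2·21.6·0.27 + 0.72·5.2·8.7·0.38 + 1.53·15.6·21.6·0.49 + 2.04·15.6·8.7·0.36 + 1.08·21.6·8.7·0.27] = 1199.95 + 911.402 = 2111.35.
With uncorrelated errors the cross-covariances are all true-score covariance, so they carry over unchanged; only the diagonal terms shrink to ρᵢσᵢ².
True-score variance = [0.6²·5.2²·0.81 + 1.7²·15.6²·0.85 + 0.9²·21.6²·0.80 + 1.2²·8.7²·0.66] + 911.402 = 979.965 + 911.402 = 1891.37.
Reliability = 1891.37 / 2111.35 = 0.896.

0.896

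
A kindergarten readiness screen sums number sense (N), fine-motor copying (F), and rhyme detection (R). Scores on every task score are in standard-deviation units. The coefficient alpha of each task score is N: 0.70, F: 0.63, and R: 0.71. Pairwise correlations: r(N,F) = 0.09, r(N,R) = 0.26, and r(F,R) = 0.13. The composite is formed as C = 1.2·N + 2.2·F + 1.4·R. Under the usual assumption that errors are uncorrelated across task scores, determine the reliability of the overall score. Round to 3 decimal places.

Var(C) = 1.2² + 2.2² + 1.4² + 2·[2.64·0.09 + 1.68·0.26 + 3.08·0.13] = 8.24 + 2.1496 = 10.3896.
Because errors are independent across components, Cov(Tᵢ,Tⱼ) = Cov(Xᵢ,Xⱼ); the off-diagonal part of the true-score variance is the same as above.
True-score variance = [1.2²·0.70 + 2.2²·0.63 + 1.4²·0.71] + 2.1496 = 5.4488 + 2.1496 = 7.5984.
Reliability = 7.5984 / 10.3896 = 0.731.

0.731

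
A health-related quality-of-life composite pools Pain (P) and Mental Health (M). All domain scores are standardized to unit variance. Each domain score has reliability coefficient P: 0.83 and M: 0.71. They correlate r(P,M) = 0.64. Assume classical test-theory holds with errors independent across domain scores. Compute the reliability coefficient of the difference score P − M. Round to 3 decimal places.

0.361

Var(P−M) = 1 + 1 − 2·0.64 = 2 − 1.28 = 0.72.
With uncorrelated errors the cross-covariances are all true-score covariance, so they carry over unchanged; only the diagonal terms shrink to ρᵢσᵢ².
True-score variance = [0.83 + 0.71] − 1.28 = 1.54 − 1.28 = 0.26.
Reliability = 0.26 / 0.72 = 0.361.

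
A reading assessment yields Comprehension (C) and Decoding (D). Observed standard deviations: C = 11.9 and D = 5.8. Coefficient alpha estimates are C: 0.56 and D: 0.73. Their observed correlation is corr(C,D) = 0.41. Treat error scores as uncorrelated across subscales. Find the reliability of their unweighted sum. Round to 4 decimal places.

Var(C+D) = 11.9² + 5.8² + 2·[11.9·5.8·0.41] = 175.25 + 56.5964 = 231.846.
Under uncorrelated errors the observed covariances equal the true-score covariances, so only the own-variance terms attenuate.
True-score variance = [11.9²·0.56 + 5.8²·0.73] + 56.5964 = 103.859 + 56.5964 = 160.455.
Reliability = 160.455 / 231.846 = 0.6921.

0.6921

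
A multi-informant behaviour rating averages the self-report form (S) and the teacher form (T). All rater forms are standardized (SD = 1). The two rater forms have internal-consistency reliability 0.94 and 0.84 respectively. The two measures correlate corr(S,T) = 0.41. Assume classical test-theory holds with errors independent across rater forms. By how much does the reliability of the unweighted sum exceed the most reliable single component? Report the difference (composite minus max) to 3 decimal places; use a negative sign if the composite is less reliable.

-0.018

Var(sum) = 2 + 0.82 = 2.82; true-score variance = 1.78 + 0.82 = 2.6; composite reliability = 0.9220.
Max component reliability = 0.9400.
Difference = 0.9220 − 0.9400 = -0.018.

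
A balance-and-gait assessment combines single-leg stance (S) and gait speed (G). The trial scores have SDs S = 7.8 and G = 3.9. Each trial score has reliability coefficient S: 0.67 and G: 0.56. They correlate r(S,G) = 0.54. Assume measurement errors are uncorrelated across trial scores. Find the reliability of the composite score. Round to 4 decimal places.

0.7542

Var(S+G) = 7.8² + 3.9² + 2·[7.8·3.9·0.54] = 76.05 + 32.8536 = 108.904.
With uncorrelated errors the cross-covariances are all true-score covariance, so they carry over unchanged; only the diagonal terms shrink to ρᵢσᵢ².
True-score variance = [7.8²·0.67 + 3.9²·0.56] + 32.8536 = 49.2804 + 32.8536 = 82.134.
Reliability = 82.134 / 108.904 = 0.7542.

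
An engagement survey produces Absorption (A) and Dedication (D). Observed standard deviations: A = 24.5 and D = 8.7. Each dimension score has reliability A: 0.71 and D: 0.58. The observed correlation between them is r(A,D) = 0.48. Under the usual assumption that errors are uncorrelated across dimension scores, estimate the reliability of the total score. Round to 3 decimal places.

0.766

Var(A+D) = 24.5² + 8.7² + 2·[24.5·8.7·0.48] = 675.94 + 204.624 = 880.564.
With uncorrelated errors the cross-covariances are all true-score covariance, so they carry over unchanged; only the diagonal terms shrink to ρᵢσᵢ².
True-score variance = [24.5²·0.71 + 8.7²·0.58] + 204.624 = 470.078 + 204.624 = 674.702.
Reliability = 674.702 / 880.564 = 0.766.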